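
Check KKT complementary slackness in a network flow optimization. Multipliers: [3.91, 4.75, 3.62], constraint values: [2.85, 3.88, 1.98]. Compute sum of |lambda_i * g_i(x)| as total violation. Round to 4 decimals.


KKT complementary slackness check:
lambda_1 * g_1 = 3.91 * 2.85 = 11.1435
lambda_2 * g_2 = 4.75 * 3.88 = 18.43
lambda_3 * g_3 = 3.62 * 1.98 = 7.1676
Total violation = 11.1435 + 18.43 + 7.1676 = 36.7411


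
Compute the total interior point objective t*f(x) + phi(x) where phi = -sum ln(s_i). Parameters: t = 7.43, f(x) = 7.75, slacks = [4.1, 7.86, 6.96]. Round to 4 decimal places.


Step 1: Compute log-barrier.
ln values: [1.411, 2.0618, 1.9402]
phi = -(1.411 + 2.0618 + 1.9402) = -5.413
Step 2: Compute augmented objective.
t*f(x) = 7.43*7.75 = 57.5825
Total = 57.5825 - 5.413 = 52.1695


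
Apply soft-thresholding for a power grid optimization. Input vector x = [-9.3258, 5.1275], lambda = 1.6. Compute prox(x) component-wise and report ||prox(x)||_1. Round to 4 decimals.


Soft-thresholding with lambda = 1.6:
prox(-9.3258) = sign(-9.3258)*max(|-9.3258| - 1.6, 0) = -7.7258
prox(5.1275) = sign(5.1275)*max(|5.1275| - 1.6, 0) = 3.5275
prox(x) = [-7.7258, 3.5275]
||prox(x)||_1 = 7.7258 + 3.5275 = 11.2533


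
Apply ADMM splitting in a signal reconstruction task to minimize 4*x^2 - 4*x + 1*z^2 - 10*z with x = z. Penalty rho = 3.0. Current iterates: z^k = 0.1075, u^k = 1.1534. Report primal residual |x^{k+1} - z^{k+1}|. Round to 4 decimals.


ADMM iteration with rho = 3.0, z^k = 0.1075, u^k = 1.1534
Step 1: x-update.
Minimize 4*x^2 - 4*x + (3.0/2)*(x - 0.1075 + 1.1534)^2
FOC: (2*4 + 3.0)*x = 4 + 3.0*(0.1075 - 1.1534)
x^{k+1} = 0.0784
Step 2: z-update.
Minimize 1*z^2 - 10*z + (3.0/2)*(0.0784 - z + 1.1534)^2
FOC: (2*1 + 3.0)*z = 10 + 3.0*(0.0784 + 1.1534)
z^{k+1} = 2.7391
Step 3: u-update.
u^{k+1} = 1.1534 + 0.0784 - 2.7391 = -1.5073
Step 4: Primal residual = |0.0784 - 2.7391| = 2.6607


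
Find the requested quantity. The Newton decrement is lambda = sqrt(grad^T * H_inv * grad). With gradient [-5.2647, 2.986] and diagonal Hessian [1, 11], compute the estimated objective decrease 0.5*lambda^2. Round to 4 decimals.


Step 1: H is diagonal, so H^(-1) * g = [-5.2647, 0.2715].
Step 2: g^T H^(-1) g = sum_i g_i^2 / H_ii
  = (-5.2647)^2/1 + (2.986)^2/11
  = 27.7171 + 0.8106 = 28.5276
Step 3: Objective decrease = 0.5 * g^T H^(-1) g = 14.2638


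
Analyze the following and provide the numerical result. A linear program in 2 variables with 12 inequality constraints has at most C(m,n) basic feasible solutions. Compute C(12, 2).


Each vertex corresponds to some choice of n active constraints out of m, so the number of vertices is at most C(m, n) = m! / (n!(m-n)!).
m = 12, n = 2
Numerator: 12 * 11
Denominator: 2! = 2
C(12, 2) = 66


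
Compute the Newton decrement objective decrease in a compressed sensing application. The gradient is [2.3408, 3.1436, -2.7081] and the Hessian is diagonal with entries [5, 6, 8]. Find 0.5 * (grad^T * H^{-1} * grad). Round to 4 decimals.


Step 1: H is diagonal, so H^(-1) * g = [0.4682, 0.5239, -0.3385].
Step 2: g^T H^(-1) g = sum_i g_i^2 / H_ii
  = (2.3408)^2/5 + (3.1436)^2/6 + (-2.7081)^2/8
  = 1.0959 + 1.647 + 0.9167 = 3.6596
Step 3: Objective decrease = 0.5 * g^T H^(-1) g = 1.8298


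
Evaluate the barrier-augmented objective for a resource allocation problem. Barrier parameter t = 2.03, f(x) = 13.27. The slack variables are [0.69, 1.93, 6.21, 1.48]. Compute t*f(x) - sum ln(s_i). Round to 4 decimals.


Step 1: Compute log-barrier.
ln values: [-0.3711, 0.6575, 1.8262, 0.392]
phi = -(-0.3711 + 0.6575 + 1.8262 + 0.392) = -2.5047
Step 2: Compute augmented objective.
t*f(x) = 2.03*13.27 = 26.9381
Total = 26.9381 - 2.5047 = 24.4334


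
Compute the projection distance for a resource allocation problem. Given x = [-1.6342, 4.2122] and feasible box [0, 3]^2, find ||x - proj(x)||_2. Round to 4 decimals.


Project each component onto [0, 3].
clip(-1.6342) = 0.0, clip(4.2122) = 3.0
Projection = [0.0, 3.0]
Squared diffs: [2.6706, 1.4694]
Distance = sqrt(4.14) = 2.0347


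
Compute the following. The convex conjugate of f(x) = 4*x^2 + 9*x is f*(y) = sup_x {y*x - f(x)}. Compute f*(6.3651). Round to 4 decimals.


f*(y) = sup_x {y*x - a*x^2 - b*x} = sup_x {(y-b)*x - a*x^2}
FOC: (y - b) - 2a*x = 0 => x* = (y - b)/(2a)
x* = (6.3651 - 9)/(2*4) = -0.3294
f*(6.3651) = (y-b)^2/(4a) = (6.3651 - 9)^2/(4*4)
= 6.9427/16 = 0.4339


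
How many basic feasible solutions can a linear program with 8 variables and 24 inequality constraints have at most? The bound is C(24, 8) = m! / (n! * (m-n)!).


Each vertex corresponds to some choice of n active constraints out of m, so the number of vertices is at most C(m, n) = m! / (n!(m-n)!).
m = 24, n = 8
Numerator: 24 * 23 * 22 * 21 * 20 * 19 * 18 * 17
Denominator: 8! = 40320
C(24, 8) = 735471


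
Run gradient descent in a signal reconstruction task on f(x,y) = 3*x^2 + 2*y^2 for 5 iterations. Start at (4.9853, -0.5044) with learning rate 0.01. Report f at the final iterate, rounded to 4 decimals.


Gradient descent on f(x,y) = 3*x^2 + 2*y^2.
Starting point: (4.9853, -0.5044), alpha = 0.01
Step 1: grad_x = 2*3*4.9853 = 29.9118, grad_y = 2*2*-0.5044 = -2.0176
  x_1 = 4.9853 - 0.01*29.9118 = 4.6862
  y_1 = -0.5044 - 0.01*-2.0176 = -0.4842
Step 2: grad_x = 2*3*4.6862 = 28.1171, grad_y = 2*2*-0.4842 = -1.9369
  x_2 = 4.6862 - 0.01*28.1171 = 4.405
  y_2 = -0.4842 - 0.01*-1.9369 = -0.4649
Step 3: grad_x = 2*3*4.405 = 26.4301, grad_y = 2*2*-0.4649 = -1.8594
  x_3 = 4.405 - 0.01*26.4301 = 4.1407
  y_3 = -0.4649 - 0.01*-1.8594 = -0.4463
Step 4: grad_x = 2*3*4.1407 = 24.8443, grad_y = 2*2*-0.4463 = -1.785
  x_4 = 4.1407 - 0.01*24.8443 = 3.8923
  y_4 = -0.4463 - 0.01*-1.785 = -0.4284
Step 5: grad_x = 2*3*3.8923 = 23.3536, grad_y = 2*2*-0.4284 = -1.7136
  x_5 = 3.8923 - 0.01*23.3536 = 3.6587
  y_5 = -0.4284 - 0.01*-1.7136 = -0.4113
f(3.6587, -0.4113) = 3*3.6587^2 + 2*(-0.4113)^2 = 40.4972


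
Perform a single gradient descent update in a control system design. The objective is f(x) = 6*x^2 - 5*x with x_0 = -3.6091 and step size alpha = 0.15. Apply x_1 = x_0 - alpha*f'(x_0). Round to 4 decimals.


We compute the gradient at x_0 and apply the update.
f'(x) = 12*x - 5
f'(-3.6091) = 12*-3.6091 - 5 = -48.3092
x_1 = -3.6091 - 0.15*-48.3092 = 3.6373


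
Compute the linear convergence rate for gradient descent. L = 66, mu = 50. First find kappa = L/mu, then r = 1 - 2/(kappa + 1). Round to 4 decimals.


Step 1: Compute the condition number.
kappa = L/mu = 66/50 = 1.32
Step 2: Compute the convergence rate.
r = 1 - 2/(kappa + 1) = 1 - 2*mu/(L + mu) = (L - mu)/(L + mu) = 16/116 = 0.1379


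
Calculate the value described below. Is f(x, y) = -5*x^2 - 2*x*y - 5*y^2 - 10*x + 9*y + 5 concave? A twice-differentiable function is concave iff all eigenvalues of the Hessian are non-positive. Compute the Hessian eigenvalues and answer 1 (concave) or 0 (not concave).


The Hessian of f(x,y) = -5*x^2 - 2*x*y - 5*y^2 - 10*x + 9*y + 5 is:
H = [[-10, -2], [-2, -10]]
Trace = -10 - 10 = -20
Determinant = -10*-10 - (-2)^2 = 96
Discriminant = (-20)^2 - 4*96 = 16.0
Eigenvalues: lambda_1 = -12.0, lambda_2 = -8.0
The function is concave.

1


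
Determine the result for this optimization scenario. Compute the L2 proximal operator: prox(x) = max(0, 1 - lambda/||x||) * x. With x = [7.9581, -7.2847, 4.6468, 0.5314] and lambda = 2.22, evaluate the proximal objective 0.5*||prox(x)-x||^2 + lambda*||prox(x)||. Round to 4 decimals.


Step 1: Compute ||x||.
||x|| = 11.759
Step 2: Compute scaling factor.
scale = max(0, 1 - 2.22/11.759) = 0.8112
Step 3: prox(x) = [6.4557, -5.9094, 3.7695, 0.4311]
||prox(x)|| = 9.539
Step 4: Proximal objective.
0.5*||prox-x||^2 = 2.4642
lambda*||prox|| = 21.1766
Total = 23.6407


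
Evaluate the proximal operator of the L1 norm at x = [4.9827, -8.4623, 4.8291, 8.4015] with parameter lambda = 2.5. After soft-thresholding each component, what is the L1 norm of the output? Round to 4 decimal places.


Soft-thresholding with lambda = 2.5:
prox(4.9827) = sign(4.9827)*max(|4.9827| - 2.5, 0) = 2.4827
prox(-8.4623) = sign(-8.4623)*max(|-8.4623| - 2.5, 0) = -5.9623
prox(4.8291) = sign(4.8291)*max(|4.8291| - 2.5, 0) = 2.3291
prox(8.4015) = sign(8.4015)*max(|8.4015| - 2.5, 0) = 5.9015
prox(x) = [2.4827, -5.9623, 2.3291, 5.9015]
||prox(x)||_1 = 2.4827 + 5.9623 + 2.3291 + 5.9015 = 16.6756


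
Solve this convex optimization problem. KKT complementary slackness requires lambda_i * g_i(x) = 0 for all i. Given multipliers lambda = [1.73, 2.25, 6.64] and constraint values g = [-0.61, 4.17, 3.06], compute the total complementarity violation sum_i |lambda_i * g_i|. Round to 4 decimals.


KKT complementary slackness check:
lambda_1 * g_1 = 1.73 * -0.61 = -1.0553
lambda_2 * g_2 = 2.25 * 4.17 = 9.3825
lambda_3 * g_3 = 6.64 * 3.06 = 20.3184
Total violation = 1.0553 + 9.3825 + 20.3184 = 30.7562


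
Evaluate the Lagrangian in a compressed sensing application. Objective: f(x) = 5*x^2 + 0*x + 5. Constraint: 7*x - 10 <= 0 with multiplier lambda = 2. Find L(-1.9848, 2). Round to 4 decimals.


Step 1: Evaluate f(x).
f(-1.9848) = 5*(-1.9848)^2 + 0*(-1.9848) + 5 = 24.6972
Step 2: Evaluate g(x).
g(-1.9848) = 7*-1.9848 - 10 = -23.8936
Step 3: Compute Lagrangian.
L = 24.6972 + 2*-23.8936 = -23.09


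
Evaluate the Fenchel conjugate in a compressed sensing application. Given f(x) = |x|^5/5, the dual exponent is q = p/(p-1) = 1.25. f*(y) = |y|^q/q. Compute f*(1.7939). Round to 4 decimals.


The conjugate exponent q satisfies 1/p + 1/q = 1.
p = 5, so q = 5/(5 - 1) = 1.25
|y|^q = 1.7939^1.25 = 2.0761
f*(1.7939) = 2.0761 / 1.25 = 1.6609


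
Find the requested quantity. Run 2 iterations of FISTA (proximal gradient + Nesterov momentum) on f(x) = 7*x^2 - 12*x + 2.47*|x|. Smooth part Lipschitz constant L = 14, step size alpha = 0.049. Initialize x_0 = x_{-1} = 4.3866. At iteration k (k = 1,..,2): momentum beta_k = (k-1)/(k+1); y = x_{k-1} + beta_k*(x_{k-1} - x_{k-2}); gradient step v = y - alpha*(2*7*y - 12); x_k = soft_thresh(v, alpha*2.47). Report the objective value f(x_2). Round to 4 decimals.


FISTA on f(x) = 7*x^2 - 12*x + 2.47*|x|
L = 14, alpha = 0.049
Iteration 1: beta = 0.0, y = 4.3866 + 0.0*(4.3866 - 4.3866) = 4.3866
  grad(y) = 49.4124, v = y - alpha*grad = 1.9654
  prox(v) = soft_thresh(1.9654, 0.121) = 1.8444
Iteration 2: beta = 0.3333, y = 1.8444 + 0.3333*(1.8444 - 4.3866) = 0.9969
  grad(y) = 1.9573, v = y - alpha*grad = 0.901
  prox(v) = soft_thresh(0.901, 0.121) = 0.78
f(x_2) = 7*0.78^2 - 12*0.78 + 2.47*|0.78| = -3.1746


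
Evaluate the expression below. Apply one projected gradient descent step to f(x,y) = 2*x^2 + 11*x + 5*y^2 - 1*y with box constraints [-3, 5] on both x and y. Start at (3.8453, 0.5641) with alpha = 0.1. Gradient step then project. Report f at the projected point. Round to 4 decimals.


Step 1: Compute gradient at (3.8453, 0.5641).
grad_x = 2*2*3.8453 + 11 = 26.3812
grad_y = 2*5*0.5641 - 1 = 4.641
Step 2: Gradient step.
x_raw = 3.8453 - 0.1*26.3812 = 1.2072
y_raw = 0.5641 - 0.1*4.641 = 0.1
Step 3: Project onto [-3, 5].
x_proj = clip(1.2072) = 1.2072
y_proj = clip(0.1) = 0.1
Step 4: Evaluate f.
f(1.2072, 0.1) = 16.1435


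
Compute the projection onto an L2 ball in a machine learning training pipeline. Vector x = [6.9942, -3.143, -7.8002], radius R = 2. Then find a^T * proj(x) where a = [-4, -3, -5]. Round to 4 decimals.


Step 1: Compute ||x|| (intermediates to 6 decimals).
||x|| = sqrt(6.9942^2 + (-3.143)^2 + (-7.8002)^2) = 10.938026
Step 2: Project.
Since ||x|| > R, scale = R/||x|| = 2/10.938026 = 0.182848, proj(x) = scale * x
proj(x) = [1.278875, -0.574691, -1.426251]
Step 3: Dot product.
a^T * proj(x) = -4*1.278875 - 3*(-0.574691) - 5*(-1.426251) = 3.7398


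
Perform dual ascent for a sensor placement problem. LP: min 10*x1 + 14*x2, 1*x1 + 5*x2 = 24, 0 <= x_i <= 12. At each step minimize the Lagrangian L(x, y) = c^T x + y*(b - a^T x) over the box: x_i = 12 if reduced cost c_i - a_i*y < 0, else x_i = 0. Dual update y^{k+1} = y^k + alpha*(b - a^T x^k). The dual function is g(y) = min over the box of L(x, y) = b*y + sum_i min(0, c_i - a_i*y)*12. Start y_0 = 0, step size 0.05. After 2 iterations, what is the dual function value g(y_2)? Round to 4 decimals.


Dual ascent for LP: min 10*x1 + 14*x2, 1*x1 + 5*x2 = 24, 0 <= x_i <= 12
Step 1: y^k = 0.0, reduced costs: (10.0, 14.0)
  x^k = (0.0, 0.0), subgradient = b - a^T x = 24.0
  y^{k+1} = 0.0 + 0.05*24.0 = 1.2
Step 2: y^k = 1.2, reduced costs: (8.8, 8.0)
  x^k = (0.0, 0.0), subgradient = b - a^T x = 24.0
  y^{k+1} = 1.2 + 0.05*24.0 = 2.4
Dual objective at y_2 = 2.4: reduced costs (7.6, 2.0), box minimizer x = (0.0, 0.0)
g(y_2) = b*y + (c1 - a1*y)*x1 + (c2 - a2*y)*x2 = 24*2.4 + 7.6*0.0 + 2.0*0.0 = 57.6 + 0.0 + 0.0 = 57.6


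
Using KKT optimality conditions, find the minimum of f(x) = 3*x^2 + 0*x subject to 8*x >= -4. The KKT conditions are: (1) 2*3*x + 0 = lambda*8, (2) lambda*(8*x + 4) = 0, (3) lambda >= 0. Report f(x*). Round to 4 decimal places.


Step 1: Try lambda = 0 (constraint inactive).
Stationarity: 2*3*x + 0 = 0
x* = 0/(2*3) = 0.0
Check constraint: 8*0.0 = 0.0 >= -4 -- satisfied.
Step 2: Compute optimal value.
f(x*) = 3*0.0^2 + 0*0.0 = 0.0


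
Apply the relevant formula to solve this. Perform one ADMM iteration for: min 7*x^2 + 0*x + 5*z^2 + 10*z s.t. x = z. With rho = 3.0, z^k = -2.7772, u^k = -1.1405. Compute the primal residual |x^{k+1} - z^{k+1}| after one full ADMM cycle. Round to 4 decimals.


ADMM iteration with rho = 3.0, z^k = -2.7772, u^k = -1.1405
Step 1: x-update.
Minimize 7*x^2 + 0*x + (3.0/2)*(x + 2.7772 - 1.1405)^2
FOC: (2*7 + 3.0)*x = 0 + 3.0*(-2.7772 + 1.1405)
x^{k+1} = -0.2888
Step 2: z-update.
Minimize 5*z^2 + 10*z + (3.0/2)*(-0.2888 - z - 1.1405)^2
FOC: (2*5 + 3.0)*z = -10 + 3.0*(-0.2888 - 1.1405)
z^{k+1} = -1.0991
Step 3: u-update.
u^{k+1} = -1.1405 - 0.2888 + 1.0991 = -0.3303
Step 4: Primal residual = |-0.2888 + 1.0991| = 0.8102


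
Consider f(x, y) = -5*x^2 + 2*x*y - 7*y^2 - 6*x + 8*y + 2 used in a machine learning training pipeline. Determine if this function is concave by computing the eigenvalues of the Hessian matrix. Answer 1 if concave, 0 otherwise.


The Hessian of f(x,y) = -5*x^2 + 2*x*y - 7*y^2 - 6*x + 8*y + 2 is:
H = [[-10, 2], [2, -14]]
Trace = -10 - 14 = -24
Determinant = -10*-14 - (2)^2 = 136
Discriminant = (-24)^2 - 4*136 = 32.0
Eigenvalues: lambda_1 = -14.8284, lambda_2 = -9.1716
The function is concave.

1


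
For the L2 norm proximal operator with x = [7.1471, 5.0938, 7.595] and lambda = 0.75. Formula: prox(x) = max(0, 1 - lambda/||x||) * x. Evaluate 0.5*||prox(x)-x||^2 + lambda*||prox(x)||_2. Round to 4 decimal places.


Step 1: Compute ||x||.
||x|| = 11.6065
Step 2: Compute scaling factor.
scale = max(0, 1 - 0.75/11.6065) = 0.9354
Step 3: prox(x) = [6.6853, 4.7646, 7.1042]
||prox(x)|| = 10.8565
Step 4: Proximal objective.
0.5*||prox-x||^2 = 0.2813
lambda*||prox|| = 8.1424
Total = 8.4237


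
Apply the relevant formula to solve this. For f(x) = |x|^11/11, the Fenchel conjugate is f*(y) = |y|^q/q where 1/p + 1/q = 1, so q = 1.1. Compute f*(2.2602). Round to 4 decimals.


The conjugate exponent q satisfies 1/p + 1/q = 1.
p = 11, so q = 11/(11 - 1) = 1.1
|y|^q = 2.2602^1.1 = 2.4522
f*(2.2602) = 2.4522 / 1.1 = 2.2293


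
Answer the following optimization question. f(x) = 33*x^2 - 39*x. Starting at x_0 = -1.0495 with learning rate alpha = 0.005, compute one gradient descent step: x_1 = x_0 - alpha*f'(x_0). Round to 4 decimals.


We compute the gradient at x_0 and apply the update.
f'(x) = 66*x - 39
f'(-1.0495) = 66*-1.0495 - 39 = -108.267
x_1 = -1.0495 - 0.005*-108.267 = -0.5082


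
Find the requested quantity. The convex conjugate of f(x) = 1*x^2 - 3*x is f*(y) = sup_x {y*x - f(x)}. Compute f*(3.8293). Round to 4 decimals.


f*(y) = sup_x {y*x - a*x^2 - b*x} = sup_x {(y-b)*x - a*x^2}
FOC: (y - b) - 2a*x = 0 => x* = (y - b)/(2a)
x* = (3.8293 + 3)/(2*1) = 3.4147
f*(3.8293) = (y-b)^2/(4a) = (3.8293 + 3)^2/(4*1)
= 46.6393/4 = 11.6598


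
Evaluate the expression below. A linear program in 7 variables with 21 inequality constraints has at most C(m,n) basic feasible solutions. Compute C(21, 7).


Each vertex corresponds to some choice of n active constraints out of m, so the number of vertices is at most C(m, n) = m! / (n!(m-n)!).
m = 21, n = 7
Numerator: 21 * 20 * 19 * 18 * 17 * 16 * 15
Denominator: 7! = 5040
C(21, 7) = 116280


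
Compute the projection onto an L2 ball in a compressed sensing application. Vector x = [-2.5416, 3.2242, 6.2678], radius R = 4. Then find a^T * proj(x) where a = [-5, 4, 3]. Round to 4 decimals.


Step 1: Compute ||x|| (intermediates to 6 decimals).
||x|| = sqrt((-2.5416)^2 + 3.2242^2 + 6.2678^2) = 7.492697
Step 2: Project.
Since ||x|| > R, scale = R/||x|| = 4/7.492697 = 0.533853, proj(x) = scale * x
proj(x) = [-1.356841, 1.721249, 3.346084]
Step 3: Dot product.
a^T * proj(x) = -5*(-1.356841) + 4*1.721249 + 3*3.346084 = 23.7075


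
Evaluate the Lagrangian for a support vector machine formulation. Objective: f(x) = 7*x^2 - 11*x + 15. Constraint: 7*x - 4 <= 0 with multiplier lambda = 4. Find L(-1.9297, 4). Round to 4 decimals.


Step 1: Evaluate f(x).
f(-1.9297) = 7*(-1.9297)^2 - 11*(-1.9297) + 15 = 62.2929
Step 2: Evaluate g(x).
g(-1.9297) = 7*-1.9297 - 4 = -17.5079
Step 3: Compute Lagrangian.
L = 62.2929 + 4*-17.5079 = -7.7387


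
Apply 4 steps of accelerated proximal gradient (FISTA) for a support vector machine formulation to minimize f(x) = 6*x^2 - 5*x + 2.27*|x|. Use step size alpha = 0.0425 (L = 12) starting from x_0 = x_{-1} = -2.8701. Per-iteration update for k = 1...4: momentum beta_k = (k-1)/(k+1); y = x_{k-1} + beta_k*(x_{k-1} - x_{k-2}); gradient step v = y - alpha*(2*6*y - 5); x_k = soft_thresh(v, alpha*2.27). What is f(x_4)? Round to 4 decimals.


FISTA on f(x) = 6*x^2 - 5*x + 2.27*|x|
L = 12, alpha = 0.0425
Iteration 1: beta = 0.0, y = -2.8701 + 0.0*(-2.8701 + 2.8701) = -2.8701
  grad(y) = -39.4412, v = y - alpha*grad = -1.1938
  prox(v) = soft_thresh(-1.1938, 0.0965) = -1.0974
Iteration 2: beta = 0.3333, y = -1.0974 + 0.3333*(-1.0974 + 2.8701) = -0.5065
  grad(y) = -11.0776, v = y - alpha*grad = -0.0357
  prox(v) = soft_thresh(-0.0357, 0.0965) = 0.0
Iteration 3: beta = 0.5, y = 0.0 + 0.5*(0.0 + 1.0974) = 0.5487
  grad(y) = 1.5842, v = y - alpha*grad = 0.4814
  prox(v) = soft_thresh(0.4814, 0.0965) = 0.3849
Iteration 4: beta = 0.6, y = 0.3849 + 0.6*(0.3849 - 0.0) = 0.6158
  grad(y) = 2.3897, v = y - alpha*grad = 0.5142
  prox(v) = soft_thresh(0.5142, 0.0965) = 0.4178
f(x_4) = 6*0.4178^2 - 5*0.4178 + 2.27*|0.4178| = -0.0933


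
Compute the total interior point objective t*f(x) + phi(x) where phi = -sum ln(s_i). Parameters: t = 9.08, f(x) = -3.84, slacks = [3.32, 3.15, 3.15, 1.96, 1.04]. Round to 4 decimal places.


Step 1: Compute log-barrier.
ln values: [1.2, 1.1474, 1.1474, 0.6729, 0.0392]
phi = -(1.2 + 1.1474 + 1.1474 + 0.6729 + 0.0392) = -4.2069
Step 2: Compute augmented objective.
t*f(x) = 9.08*-3.84 = -34.8672
Total = -34.8672 - 4.2069 = -39.0741


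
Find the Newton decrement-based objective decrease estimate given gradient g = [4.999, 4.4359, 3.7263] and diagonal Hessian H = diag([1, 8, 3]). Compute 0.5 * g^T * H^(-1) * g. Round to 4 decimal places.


Step 1: H is diagonal, so H^(-1) * g = [4.999, 0.5545, 1.2421].
Step 2: g^T H^(-1) g = sum_i g_i^2 / H_ii
  = (4.999)^2/1 + (4.4359)^2/8 + (3.7263)^2/3
  = 24.99 + 2.4597 + 4.6284 = 32.0781
Step 3: Objective decrease = 0.5 * g^T H^(-1) g = 16.039


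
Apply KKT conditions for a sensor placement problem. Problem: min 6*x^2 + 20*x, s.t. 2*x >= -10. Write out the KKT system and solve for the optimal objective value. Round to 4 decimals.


Step 1: Try lambda = 0 (constraint inactive).
Stationarity: 2*6*x + 20 = 0
x* = -20/(2*6) = -5/3 = -1.6667 (rounded; the exact value -5/3 is used below)
Check constraint: 2*-1.6667 = -3.3334 >= -10 -- satisfied.
Step 2: Compute optimal value.
f(x*) = 6*(-5/3)^2 + 20*(-5/3) = -16.6667


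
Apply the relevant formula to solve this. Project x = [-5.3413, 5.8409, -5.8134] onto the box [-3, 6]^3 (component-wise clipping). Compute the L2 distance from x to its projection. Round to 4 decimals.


Project each component onto [-3, 6].
clip(-5.3413) = -3.0, clip(5.8409) = 5.8409, clip(-5.8134) = -3.0
Projection = [-3.0, 5.8409, -3.0]
Squared diffs: [5.4817, 0.0, 7.9152]
Distance = sqrt(13.3969) = 3.6602


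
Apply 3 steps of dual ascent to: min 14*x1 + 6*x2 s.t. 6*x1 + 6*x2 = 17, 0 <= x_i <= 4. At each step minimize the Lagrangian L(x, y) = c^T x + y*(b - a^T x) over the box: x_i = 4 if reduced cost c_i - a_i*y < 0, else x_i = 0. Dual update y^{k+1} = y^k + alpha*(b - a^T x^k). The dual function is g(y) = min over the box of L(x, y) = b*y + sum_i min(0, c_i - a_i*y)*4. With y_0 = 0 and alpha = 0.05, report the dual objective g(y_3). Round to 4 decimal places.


Dual ascent for LP: min 14*x1 + 6*x2, 6*x1 + 6*x2 = 17, 0 <= x_i <= 4
Step 1: y^k = 0.0, reduced costs: (14.0, 6.0)
  x^k = (0.0, 0.0), subgradient = b - a^T x = 17.0
  y^{k+1} = 0.0 + 0.05*17.0 = 0.85
Step 2: y^k = 0.85, reduced costs: (8.9, 0.9)
  x^k = (0.0, 0.0), subgradient = b - a^T x = 17.0
  y^{k+1} = 0.85 + 0.05*17.0 = 1.7
Step 3: y^k = 1.7, reduced costs: (3.8, -4.2)
  x^k = (0.0, 4.0), subgradient = b - a^T x = -7.0
  y^{k+1} = 1.7 + 0.05*-7.0 = 1.35
Dual objective at y_3 = 1.35: reduced costs (5.9, -2.1), box minimizer x = (0.0, 4.0)
g(y_3) = b*y + (c1 - a1*y)*x1 + (c2 - a2*y)*x2 = 17*1.35 + 5.9*0.0 + (-2.1)*4.0 = 22.95 + 0.0 - 8.4 = 14.55


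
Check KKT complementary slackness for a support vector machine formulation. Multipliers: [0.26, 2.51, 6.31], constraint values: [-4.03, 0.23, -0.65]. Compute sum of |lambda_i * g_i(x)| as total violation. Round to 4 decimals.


KKT complementary slackness check:
lambda_1 * g_1 = 0.26 * -4.03 = -1.0478
lambda_2 * g_2 = 2.51 * 0.23 = 0.5773
lambda_3 * g_3 = 6.31 * -0.65 = -4.1015
Total violation = 1.0478 + 0.5773 + 4.1015 = 5.7266


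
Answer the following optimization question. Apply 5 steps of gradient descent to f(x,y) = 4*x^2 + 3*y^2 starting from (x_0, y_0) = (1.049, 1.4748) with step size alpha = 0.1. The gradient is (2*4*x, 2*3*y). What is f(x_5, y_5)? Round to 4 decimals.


Gradient descent on f(x,y) = 4*x^2 + 3*y^2.
Starting point: (1.049, 1.4748), alpha = 0.1
Step 1: grad_x = 2*4*1.049 = 8.392, grad_y = 2*3*1.4748 = 8.8488
  x_1 = 1.049 - 0.1*8.392 = 0.2098
  y_1 = 1.4748 - 0.1*8.8488 = 0.5899
Step 2: grad_x = 2*4*0.2098 = 1.6784, grad_y = 2*3*0.5899 = 3.5395
  x_2 = 0.2098 - 0.1*1.6784 = 0.042
  y_2 = 0.5899 - 0.1*3.5395 = 0.236
Step 3: grad_x = 2*4*0.042 = 0.3357, grad_y = 2*3*0.236 = 1.4158
  x_3 = 0.042 - 0.1*0.3357 = 0.0084
  y_3 = 0.236 - 0.1*1.4158 = 0.0944
Step 4: grad_x = 2*4*0.0084 = 0.0671, grad_y = 2*3*0.0944 = 0.5663
  x_4 = 0.0084 - 0.1*0.0671 = 0.0017
  y_4 = 0.0944 - 0.1*0.5663 = 0.0378
Step 5: grad_x = 2*4*0.0017 = 0.0134, grad_y = 2*3*0.0378 = 0.2265
  x_5 = 0.0017 - 0.1*0.0134 = 0.0003
  y_5 = 0.0378 - 0.1*0.2265 = 0.0151
f(0.0003, 0.0151) = 4*0.0003^2 + 3*0.0151^2 = 0.0007


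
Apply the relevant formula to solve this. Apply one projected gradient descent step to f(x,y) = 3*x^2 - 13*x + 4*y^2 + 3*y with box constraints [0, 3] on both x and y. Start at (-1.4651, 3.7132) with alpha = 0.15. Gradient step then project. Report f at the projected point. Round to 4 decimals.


Step 1: Compute gradient at (-1.4651, 3.7132).
grad_x = 2*3*-1.4651 - 13 = -21.7906
grad_y = 2*4*3.7132 + 3 = 32.7056
Step 2: Gradient step.
x_raw = -1.4651 - 0.15*-21.7906 = 1.8035
y_raw = 3.7132 - 0.15*32.7056 = -1.1926
Step 3: Project onto [0, 3].
x_proj = clip(1.8035) = 1.8035
y_proj = clip(-1.1926) = 0.0
Step 4: Evaluate f.
f(1.8035, 0.0) = -13.6876


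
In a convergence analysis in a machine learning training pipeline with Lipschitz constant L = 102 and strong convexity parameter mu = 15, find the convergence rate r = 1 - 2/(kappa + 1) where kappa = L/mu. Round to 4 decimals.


Step 1: Compute the condition number.
kappa = L/mu = 102/15 = 6.8
Step 2: Compute the convergence rate.
r = 1 - 2/(kappa + 1) = 1 - 2*mu/(L + mu) = (L - mu)/(L + mu) = 87/117 = 0.7436


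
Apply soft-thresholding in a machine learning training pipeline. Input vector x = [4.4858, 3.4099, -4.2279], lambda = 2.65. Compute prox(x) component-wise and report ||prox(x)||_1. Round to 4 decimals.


Soft-thresholding with lambda = 2.65:
prox(4.4858) = sign(4.4858)*max(|4.4858| - 2.65, 0) = 1.8358
prox(3.4099) = sign(3.4099)*max(|3.4099| - 2.65, 0) = 0.7599
prox(-4.2279) = sign(-4.2279)*max(|-4.2279| - 2.65, 0) = -1.5779
prox(x) = [1.8358, 0.7599, -1.5779]
||prox(x)||_1 = 1.8358 + 0.7599 + 1.5779 = 4.1736


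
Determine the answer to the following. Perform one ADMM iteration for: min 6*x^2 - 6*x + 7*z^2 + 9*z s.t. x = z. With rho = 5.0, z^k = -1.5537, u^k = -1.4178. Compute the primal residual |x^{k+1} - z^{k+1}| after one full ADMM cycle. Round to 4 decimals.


ADMM iteration with rho = 5.0, z^k = -1.5537, u^k = -1.4178
Step 1: x-update.
Minimize 6*x^2 - 6*x + (5.0/2)*(x + 1.5537 - 1.4178)^2
FOC: (2*6 + 5.0)*x = 6 + 5.0*(-1.5537 + 1.4178)
x^{k+1} = 0.313
Step 2: z-update.
Minimize 7*z^2 + 9*z + (5.0/2)*(0.313 - z - 1.4178)^2
FOC: (2*7 + 5.0)*z = -9 + 5.0*(0.313 - 1.4178)
z^{k+1} = -0.7644
Step 3: u-update.
u^{k+1} = -1.4178 + 0.313 + 0.7644 = -0.3404
Step 4: Primal residual = |0.313 + 0.7644| = 1.0774


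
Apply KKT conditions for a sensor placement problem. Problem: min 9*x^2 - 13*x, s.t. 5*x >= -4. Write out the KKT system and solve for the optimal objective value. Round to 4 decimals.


Step 1: Try lambda = 0 (constraint inactive).
Stationarity: 2*9*x - 13 = 0
x* = 13/(2*9) = 13/18 = 0.7222 (rounded; the exact value 13/18 is used below)
Check constraint: 5*0.7222 = 3.611 >= -4 -- satisfied.
Step 2: Compute optimal value.
f(x*) = 9*(13/18)^2 - 13*(13/18) = -4.6944


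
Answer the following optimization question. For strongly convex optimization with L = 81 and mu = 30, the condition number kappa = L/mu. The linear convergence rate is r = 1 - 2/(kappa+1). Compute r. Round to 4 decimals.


Step 1: Compute the condition number.
kappa = L/mu = 81/30 = 2.7
Step 2: Compute the convergence rate.
r = 1 - 2/(kappa + 1) = 1 - 2*mu/(L + mu) = (L - mu)/(L + mu) = 51/111 = 0.4595


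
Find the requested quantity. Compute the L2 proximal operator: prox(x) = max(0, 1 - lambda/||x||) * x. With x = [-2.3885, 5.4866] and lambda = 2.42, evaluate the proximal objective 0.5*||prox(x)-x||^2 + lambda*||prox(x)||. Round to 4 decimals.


Step 1: Compute ||x||.
||x|| = 5.984
Step 2: Compute scaling factor.
scale = max(0, 1 - 2.42/5.984) = 0.5956
Step 3: prox(x) = [-1.4226, 3.2677]
||prox(x)|| = 3.564
Step 4: Proximal objective.
0.5*||prox-x||^2 = 2.9282
lambda*||prox|| = 8.6249
Total = 11.553


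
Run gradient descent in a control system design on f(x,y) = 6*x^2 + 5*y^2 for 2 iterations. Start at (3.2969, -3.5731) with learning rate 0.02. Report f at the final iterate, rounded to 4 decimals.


Gradient descent on f(x,y) = 6*x^2 + 5*y^2.
Starting point: (3.2969, -3.5731), alpha = 0.02
Step 1: grad_x = 2*6*3.2969 = 39.5628, grad_y = 2*5*-3.5731 = -35.731
  x_1 = 3.2969 - 0.02*39.5628 = 2.5056
  y_1 = -3.5731 - 0.02*-35.731 = -2.8585
Step 2: grad_x = 2*6*2.5056 = 30.0677, grad_y = 2*5*-2.8585 = -28.5848
  x_2 = 2.5056 - 0.02*30.0677 = 1.9043
  y_2 = -2.8585 - 0.02*-28.5848 = -2.2868
f(1.9043, -2.2868) = 6*1.9043^2 + 5*(-2.2868)^2 = 47.9048


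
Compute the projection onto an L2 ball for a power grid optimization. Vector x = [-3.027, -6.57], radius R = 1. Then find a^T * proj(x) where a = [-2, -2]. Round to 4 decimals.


Step 1: Compute ||x|| (intermediates to 6 decimals).
||x|| = sqrt((-3.027)^2 + (-6.57)^2) = 7.233784
Step 2: Project.
Since ||x|| > R, scale = R/||x|| = 1/7.233784 = 0.13824, proj(x) = scale * x
proj(x) = [-0.418452, -0.908237]
Step 3: Dot product.
a^T * proj(x) = -2*(-0.418452) - 2*(-0.908237) = 2.6534


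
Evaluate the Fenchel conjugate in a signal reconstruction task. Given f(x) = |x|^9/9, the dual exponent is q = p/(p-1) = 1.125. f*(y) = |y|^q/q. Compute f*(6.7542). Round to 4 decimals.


The conjugate exponent q satisfies 1/p + 1/q = 1.
p = 9, so q = 9/(9 - 1) = 1.125
|y|^q = 6.7542^1.125 = 8.5757
f*(6.7542) = 8.5757 / 1.125 = 7.6229


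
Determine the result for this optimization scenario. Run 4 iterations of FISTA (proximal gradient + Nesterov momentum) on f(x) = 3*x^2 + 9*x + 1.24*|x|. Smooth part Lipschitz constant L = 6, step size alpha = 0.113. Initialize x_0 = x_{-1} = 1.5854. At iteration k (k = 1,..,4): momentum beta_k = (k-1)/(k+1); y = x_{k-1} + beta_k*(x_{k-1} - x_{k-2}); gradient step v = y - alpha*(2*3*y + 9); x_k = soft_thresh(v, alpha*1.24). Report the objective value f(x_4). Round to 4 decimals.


FISTA on f(x) = 3*x^2 + 9*x + 1.24*|x|
L = 6, alpha = 0.113
Iteration 1: beta = 0.0, y = 1.5854 + 0.0*(1.5854 - 1.5854) = 1.5854
  grad(y) = 18.5124, v = y - alpha*grad = -0.5065
  prox(v) = soft_thresh(-0.5065, 0.1401) = -0.3664
Iteration 2: beta = 0.3333, y = -0.3664 + 0.3333*(-0.3664 - 1.5854) = -1.017
  grad(y) = 2.8982, v = y - alpha*grad = -1.3445
  prox(v) = soft_thresh(-1.3445, 0.1401) = -1.2043
Iteration 3: beta = 0.5, y = -1.2043 + 0.5*(-1.2043 + 0.3664) = -1.6233
  grad(y) = -0.74, v = y - alpha*grad = -1.5397
  prox(v) = soft_thresh(-1.5397, 0.1401) = -1.3996
Iteration 4: beta = 0.6, y = -1.3996 + 0.6*(-1.3996 + 1.2043) = -1.5167
  grad(y) = -0.1004, v = y - alpha*grad = -1.5054
  prox(v) = soft_thresh(-1.5054, 0.1401) = -1.3653
f(x_4) = 3*(-1.3653)^2 + 9*(-1.3653) + 1.24*|-1.3653| = -5.0026


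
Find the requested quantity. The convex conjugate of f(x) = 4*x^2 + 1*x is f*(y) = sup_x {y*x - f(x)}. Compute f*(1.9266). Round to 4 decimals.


f*(y) = sup_x {y*x - a*x^2 - b*x} = sup_x {(y-b)*x - a*x^2}
FOC: (y - b) - 2a*x = 0 => x* = (y - b)/(2a)
x* = (1.9266 - 1)/(2*4) = 0.1158
f*(1.9266) = (y-b)^2/(4a) = (1.9266 - 1)^2/(4*4)
= 0.8586/16 = 0.0537


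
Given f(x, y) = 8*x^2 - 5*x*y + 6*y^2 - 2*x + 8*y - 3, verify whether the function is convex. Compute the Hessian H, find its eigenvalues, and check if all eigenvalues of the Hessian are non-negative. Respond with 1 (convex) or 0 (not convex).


The Hessian of f(x,y) = 8*x^2 - 5*x*y + 6*y^2 - 2*x + 8*y - 3 is:
H = [[16, -5], [-5, 12]]
Trace = 16 + 12 = 28
Determinant = 16*12 - (-5)^2 = 167
Discriminant = (28)^2 - 4*167 = 116.0
Eigenvalues: lambda_1 = 8.6148, lambda_2 = 19.3852
The function is convex.

1


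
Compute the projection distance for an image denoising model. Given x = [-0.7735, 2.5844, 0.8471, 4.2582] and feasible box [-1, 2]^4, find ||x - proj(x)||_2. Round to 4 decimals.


Project each component onto [-1, 2].
clip(-0.7735) = -0.7735, clip(2.5844) = 2.0, clip(0.8471) = 0.8471, clip(4.2582) = 2.0
Projection = [-0.7735, 2.0, 0.8471, 2.0]
Squared diffs: [0.0, 0.3415, 0.0, 5.0995]
Distance = sqrt(5.441) = 2.3326


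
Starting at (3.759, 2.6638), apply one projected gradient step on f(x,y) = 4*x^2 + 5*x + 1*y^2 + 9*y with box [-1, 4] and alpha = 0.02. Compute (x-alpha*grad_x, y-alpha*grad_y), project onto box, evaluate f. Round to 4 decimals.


Step 1: Compute gradient at (3.759, 2.6638).
grad_x = 2*4*3.759 + 5 = 35.072
grad_y = 2*1*2.6638 + 9 = 14.3276
Step 2: Gradient step.
x_raw = 3.759 - 0.02*35.072 = 3.0576
y_raw = 2.6638 - 0.02*14.3276 = 2.3772
Step 3: Project onto [-1, 4].
x_proj = clip(3.0576) = 3.0576
y_proj = clip(2.3772) = 2.3772
Step 4: Evaluate f.
f(3.0576, 2.3772) = 79.729


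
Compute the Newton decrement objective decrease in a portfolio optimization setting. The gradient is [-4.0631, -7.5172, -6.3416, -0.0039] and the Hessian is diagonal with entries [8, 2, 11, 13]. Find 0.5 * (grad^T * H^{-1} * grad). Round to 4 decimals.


Step 1: H is diagonal, so H^(-1) * g = [-0.5079, -3.7586, -0.5765, -0.0003].
Step 2: g^T H^(-1) g = sum_i g_i^2 / H_ii
  = (-4.0631)^2/8 + (-7.5172)^2/2 + (-6.3416)^2/11 + (-0.0039)^2/13
  = 2.0636 + 28.2541 + 3.656 + 0.0 = 33.9737
Step 3: Objective decrease = 0.5 * g^T H^(-1) g = 16.9869


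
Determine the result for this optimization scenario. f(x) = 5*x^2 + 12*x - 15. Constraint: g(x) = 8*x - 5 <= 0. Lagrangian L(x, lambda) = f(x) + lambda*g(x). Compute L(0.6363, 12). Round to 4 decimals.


Step 1: Evaluate f(x).
f(0.6363) = 5*0.6363^2 + 12*0.6363 - 15 = -5.34
Step 2: Evaluate g(x).
g(0.6363) = 8*0.6363 - 5 = 0.0904
Step 3: Compute Lagrangian.
L = -5.34 + 12*0.0904 = -4.2552


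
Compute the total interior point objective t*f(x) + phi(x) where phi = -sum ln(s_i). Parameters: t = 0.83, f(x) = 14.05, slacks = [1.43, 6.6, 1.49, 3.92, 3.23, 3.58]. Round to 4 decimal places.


Step 1: Compute log-barrier.
ln values: [0.3577, 1.8871, 0.3988, 1.3661, 1.1725, 1.2754]
phi = -(0.3577 + 1.8871 + 0.3988 + 1.3661 + 1.1725 + 1.2754) = -6.4575
Step 2: Compute augmented objective.
t*f(x) = 0.83*14.05 = 11.6615
Total = 11.6615 - 6.4575 = 5.204


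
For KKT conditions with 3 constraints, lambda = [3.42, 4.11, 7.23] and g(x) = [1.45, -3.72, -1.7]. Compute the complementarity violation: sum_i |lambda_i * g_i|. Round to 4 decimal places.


KKT complementary slackness check:
lambda_1 * g_1 = 3.42 * 1.45 = 4.959
lambda_2 * g_2 = 4.11 * -3.72 = -15.2892
lambda_3 * g_3 = 7.23 * -1.7 = -12.291
Total violation = 4.959 + 15.2892 + 12.291 = 32.5392


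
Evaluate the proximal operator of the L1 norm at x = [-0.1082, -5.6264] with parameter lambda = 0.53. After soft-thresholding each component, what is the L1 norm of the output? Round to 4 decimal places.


Soft-thresholding with lambda = 0.53:
prox(-0.1082) = sign(-0.1082)*max(|-0.1082| - 0.53, 0) = 0.0
prox(-5.6264) = sign(-5.6264)*max(|-5.6264| - 0.53, 0) = -5.0964
prox(x) = [0.0, -5.0964]
||prox(x)||_1 = 0.0 + 5.0964 = 5.0964


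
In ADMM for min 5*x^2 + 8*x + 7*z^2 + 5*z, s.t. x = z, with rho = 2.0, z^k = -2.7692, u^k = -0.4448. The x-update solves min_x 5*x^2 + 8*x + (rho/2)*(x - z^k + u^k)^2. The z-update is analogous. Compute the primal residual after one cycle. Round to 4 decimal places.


ADMM iteration with rho = 2.0, z^k = -2.7692, u^k = -0.4448
Step 1: x-update.
Minimize 5*x^2 + 8*x + (2.0/2)*(x + 2.7692 - 0.4448)^2
FOC: (2*5 + 2.0)*x = -8 + 2.0*(-2.7692 + 0.4448)
x^{k+1} = -1.0541
Step 2: z-update.
Minimize 7*z^2 + 5*z + (2.0/2)*(-1.0541 - z - 0.4448)^2
FOC: (2*7 + 2.0)*z = -5 + 2.0*(-1.0541 - 0.4448)
z^{k+1} = -0.4999
Step 3: u-update.
u^{k+1} = -0.4448 - 1.0541 + 0.4999 = -0.999
Step 4: Primal residual = |-1.0541 + 0.4999| = 0.5542


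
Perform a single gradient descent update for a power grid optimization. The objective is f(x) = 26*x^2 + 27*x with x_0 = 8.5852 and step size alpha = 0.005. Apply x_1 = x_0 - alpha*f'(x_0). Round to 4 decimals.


We compute the gradient at x_0 and apply the update.
f'(x) = 52*x + 27
f'(8.5852) = 52*8.5852 + 27 = 473.4304
x_1 = 8.5852 - 0.005*473.4304 = 6.218


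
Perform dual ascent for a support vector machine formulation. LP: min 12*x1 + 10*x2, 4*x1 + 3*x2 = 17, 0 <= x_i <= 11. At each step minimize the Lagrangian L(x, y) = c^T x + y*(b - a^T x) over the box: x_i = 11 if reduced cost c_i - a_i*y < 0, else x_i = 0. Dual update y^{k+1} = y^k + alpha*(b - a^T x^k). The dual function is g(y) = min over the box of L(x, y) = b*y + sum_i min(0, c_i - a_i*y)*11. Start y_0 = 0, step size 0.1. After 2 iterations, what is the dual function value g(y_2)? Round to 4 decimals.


Dual ascent for LP: min 12*x1 + 10*x2, 4*x1 + 3*x2 = 17, 0 <= x_i <= 11
Step 1: y^k = 0.0, reduced costs: (12.0, 10.0)
  x^k = (0.0, 0.0), subgradient = b - a^T x = 17.0
  y^{k+1} = 0.0 + 0.1*17.0 = 1.7
Step 2: y^k = 1.7, reduced costs: (5.2, 4.9)
  x^k = (0.0, 0.0), subgradient = b - a^T x = 17.0
  y^{k+1} = 1.7 + 0.1*17.0 = 3.4
Dual objective at y_2 = 3.4: reduced costs (-1.6, -0.2), box minimizer x = (11.0, 11.0)
g(y_2) = b*y + (c1 - a1*y)*x1 + (c2 - a2*y)*x2 = 17*3.4 + (-1.6)*11.0 + (-0.2)*11.0 = 57.8 - 17.6 - 2.2 = 38.0


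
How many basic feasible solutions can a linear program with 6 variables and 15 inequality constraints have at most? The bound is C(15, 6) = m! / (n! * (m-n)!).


Each vertex corresponds to some choice of n active constraints out of m, so the number of vertices is at most C(m, n) = m! / (n!(m-n)!).
m = 15, n = 6
Numerator: 15 * 14 * 13 * 12 * 11 * 10
Denominator: 6! = 720
C(15, 6) = 5005


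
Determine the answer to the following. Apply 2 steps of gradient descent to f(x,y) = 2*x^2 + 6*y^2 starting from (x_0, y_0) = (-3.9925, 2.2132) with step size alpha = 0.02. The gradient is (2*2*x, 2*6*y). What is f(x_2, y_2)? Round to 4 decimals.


Gradient descent on f(x,y) = 2*x^2 + 6*y^2.
Starting point: (-3.9925, 2.2132), alpha = 0.02
Step 1: grad_x = 2*2*-3.9925 = -15.97, grad_y = 2*6*2.2132 = 26.5584
  x_1 = -3.9925 - 0.02*-15.97 = -3.6731
  y_1 = 2.2132 - 0.02*26.5584 = 1.682
Step 2: grad_x = 2*2*-3.6731 = -14.6924, grad_y = 2*6*1.682 = 20.1844
  x_2 = -3.6731 - 0.02*-14.6924 = -3.3793
  y_2 = 1.682 - 0.02*20.1844 = 1.2783
f(-3.3793, 1.2783) = 2*(-3.3793)^2 + 6*1.2783^2 = 32.6437


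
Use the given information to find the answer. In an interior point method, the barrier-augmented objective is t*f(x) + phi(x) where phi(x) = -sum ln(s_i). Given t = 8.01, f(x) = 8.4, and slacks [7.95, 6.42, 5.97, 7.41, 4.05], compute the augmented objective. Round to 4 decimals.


Step 1: Compute log-barrier.
ln values: [2.0732, 1.8594, 1.7867, 2.0028, 1.3987]
phi = -(2.0732 + 1.8594 + 1.7867 + 2.0028 + 1.3987) = -9.1209
Step 2: Compute augmented objective.
t*f(x) = 8.01*8.4 = 67.284
Total = 67.284 - 9.1209 = 58.1631


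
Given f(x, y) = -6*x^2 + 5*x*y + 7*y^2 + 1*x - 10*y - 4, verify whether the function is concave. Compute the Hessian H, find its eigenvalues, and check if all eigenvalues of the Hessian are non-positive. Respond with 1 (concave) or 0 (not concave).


The Hessian of f(x,y) = -6*x^2 + 5*x*y + 7*y^2 + 1*x - 10*y - 4 is:
H = [[-12, 5], [5, 14]]
Trace = -12 + 14 = 2
Determinant = -12*14 - (5)^2 = -193
Discriminant = (2)^2 - 4*-193 = 776.0
Eigenvalues: lambda_1 = -12.9284, lambda_2 = 14.9284
The function is not concave.

0


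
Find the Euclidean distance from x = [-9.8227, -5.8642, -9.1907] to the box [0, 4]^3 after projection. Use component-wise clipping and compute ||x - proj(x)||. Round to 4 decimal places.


Project each component onto [0, 4].
clip(-9.8227) = 0.0, clip(-5.8642) = 0.0, clip(-9.1907) = 0.0
Projection = [0.0, 0.0, 0.0]
Squared diffs: [96.4854, 34.3888, 84.469]
Distance = sqrt(215.3432) = 14.6746


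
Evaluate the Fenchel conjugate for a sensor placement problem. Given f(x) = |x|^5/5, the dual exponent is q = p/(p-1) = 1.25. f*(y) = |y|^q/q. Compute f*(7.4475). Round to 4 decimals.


The conjugate exponent q satisfies 1/p + 1/q = 1.
p = 5, so q = 5/(5 - 1) = 1.25
|y|^q = 7.4475^1.25 = 12.3031
f*(7.4475) = 12.3031 / 1.25 = 9.8424


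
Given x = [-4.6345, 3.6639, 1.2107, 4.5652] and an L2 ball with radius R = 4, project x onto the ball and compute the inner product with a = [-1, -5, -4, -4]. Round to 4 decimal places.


Step 1: Compute ||x|| (intermediates to 6 decimals).
||x|| = sqrt((-4.6345)^2 + 3.6639^2 + 1.2107^2 + 4.5652^2) = 7.563703
Step 2: Project.
Since ||x|| > R, scale = R/||x|| = 4/7.563703 = 0.528841, proj(x) = scale * x
proj(x) = [-2.450914, 1.937621, 0.640268, 2.414265]
Step 3: Dot product.
a^T * proj(x) = -1*(-2.450914) - 5*1.937621 - 4*0.640268 - 4*2.414265 = -19.4553


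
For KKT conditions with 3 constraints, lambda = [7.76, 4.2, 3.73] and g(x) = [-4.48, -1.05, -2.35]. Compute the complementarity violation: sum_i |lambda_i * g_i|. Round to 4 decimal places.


KKT complementary slackness check:
lambda_1 * g_1 = 7.76 * -4.48 = -34.7648
lambda_2 * g_2 = 4.2 * -1.05 = -4.41
lambda_3 * g_3 = 3.73 * -2.35 = -8.7655
Total violation = 34.7648 + 4.41 + 8.7655 = 47.9403


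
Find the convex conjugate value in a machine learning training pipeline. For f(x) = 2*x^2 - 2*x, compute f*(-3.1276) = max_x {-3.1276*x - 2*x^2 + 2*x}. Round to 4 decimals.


f*(y) = sup_x {y*x - a*x^2 - b*x} = sup_x {(y-b)*x - a*x^2}
FOC: (y - b) - 2a*x = 0 => x* = (y - b)/(2a)
x* = (-3.1276 + 2)/(2*2) = -0.2819
f*(-3.1276) = (y-b)^2/(4a) = (-3.1276 + 2)^2/(4*2)
= 1.2715/8 = 0.1589
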